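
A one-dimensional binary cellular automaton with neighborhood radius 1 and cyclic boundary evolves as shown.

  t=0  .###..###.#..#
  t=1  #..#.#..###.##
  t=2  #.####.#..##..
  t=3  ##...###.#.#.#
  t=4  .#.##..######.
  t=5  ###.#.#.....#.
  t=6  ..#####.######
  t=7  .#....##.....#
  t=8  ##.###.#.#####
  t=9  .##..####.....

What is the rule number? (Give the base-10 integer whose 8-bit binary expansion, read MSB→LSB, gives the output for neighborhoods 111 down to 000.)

103

  ### -> .   bit 7 = 0  t=0,i=2
  ##. -> #   bit 6 = 1  t=0,i=3
  #.# -> #   bit 5 = 1  t=0,i=0
  #.. -> .   bit 4 = 0  t=0,i=4
  .## -> .   bit 3 = 0  t=0,i=1
  .#. -> #   bit 2 = 1  t=0,i=10
  ..# -> #   bit 1 = 1  t=0,i=5
  ... -> #   bit 0 = 1  t=3,i=3
  bits 01100111 = 103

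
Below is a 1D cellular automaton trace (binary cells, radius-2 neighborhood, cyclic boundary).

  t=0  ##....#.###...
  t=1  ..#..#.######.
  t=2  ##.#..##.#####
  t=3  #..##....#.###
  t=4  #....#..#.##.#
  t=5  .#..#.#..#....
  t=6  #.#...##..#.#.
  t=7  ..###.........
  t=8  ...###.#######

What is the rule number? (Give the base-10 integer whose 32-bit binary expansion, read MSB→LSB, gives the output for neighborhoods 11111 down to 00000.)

  [31] ##### => #  t=1,i=9
  [30] ####. => #  t=1,i=11
  [29] ###.# => .  t=2,i=1
  [28] ###.. => #  t=0,i=10
  [27] ##.## => .  t=2,i=8
  [26] ##.#. => .  t=2,i=2
  [25] ##..# => .  t=3,i=1
  [24] ##... => #  t=0,i=2
  [23] #.### => #  t=0,i=8
  [22] #.##. => .  t=4,i=10
  [21] #.#.# => .  t=6,i=0
  [20] #.#.. => #  t=2,i=3
  [19] #..## => .  t=2,i=5
  [18] #..#. => .  t=1,i=4
  [17] #...# => #  t=0,i=12
  [16] #.... => .  t=0,i=3
  [15] .#### => .  t=1,i=8
  [14] .###. => #  t=0,i=9
  [13] .##.# => .  t=2,i=7
  [12] .##.. => .  t=0,i=1
  [11] .#.## => #  t=0,i=7
  [10] .#.#. => .  t=5,i=5
  [9] .#..# => #  t=1,i=3
  [8] .#... => #  t=5,i=10
  [7] ..### => .  t=7,i=2
  [6] ..##. => .  t=0,i=0
  [5] ..#.# => .  t=0,i=6
  [4] ..#.. => .  t=1,i=2
  [3] ...## => .  t=0,i=13
  [2] ...#. => #  t=0,i=5
  [1] ....# => .  t=0,i=4
  [0] ..... => #  t=5,i=12
  bits 11010001100100100100101100000101 = 3516025605

3516025605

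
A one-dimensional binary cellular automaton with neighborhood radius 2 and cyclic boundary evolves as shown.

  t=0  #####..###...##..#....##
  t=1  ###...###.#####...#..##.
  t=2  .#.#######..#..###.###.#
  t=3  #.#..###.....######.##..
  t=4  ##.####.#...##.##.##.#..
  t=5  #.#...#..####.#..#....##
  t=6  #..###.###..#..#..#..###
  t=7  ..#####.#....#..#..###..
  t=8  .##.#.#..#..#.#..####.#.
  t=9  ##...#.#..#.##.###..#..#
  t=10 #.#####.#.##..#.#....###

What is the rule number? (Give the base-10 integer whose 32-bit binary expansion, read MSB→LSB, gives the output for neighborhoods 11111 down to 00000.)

2836029420

  [31] ##### => #  t=0,i=0
  [30] ####. => .  t=0,i=3
  [29] ###.# => #  t=1,i=8
  [28] ###.. => .  t=0,i=4
  [27] ##.## => #  t=1,i=9
  [26] ##.#. => .  t=2,i=22
  [25] ##..# => .  t=0,i=5
  [24] ##... => #  t=0,i=10
  [23] #.### => .  t=1,i=0
  [22] #.##. => .  t=3,i=20
  [21] #.#.# => .  t=2,i=1
  [20] #.#.. => .  t=3,i=2
  [19] #..## => #  t=0,i=6
  [18] #..#. => .  t=0,i=16
  [17] #...# => #  t=0,i=11
  [16] #.... => .  t=0,i=19
  [15] .#### => .  t=0,i=23
  [14] .###. => #  t=0,i=8
  [13] .##.# => .  t=1,i=22
  [12] .##.. => #  t=0,i=14
  [11] .#.## => #  t=2,i=2
  [10] .#.#. => #  t=2,i=0
  [9] .#..# => #  t=1,i=19
  [8] .#... => #  t=0,i=18
  [7] ..### => #  t=0,i=7
  [6] ..##. => #  t=0,i=13
  [5] ..#.# => #  t=3,i=0
  [4] ..#.. => .  t=0,i=17
  [3] ...## => #  t=0,i=12
  [2] ...#. => #  t=1,i=17
  [1] ....# => .  t=0,i=20
  [0] ..... => .  t=3,i=10
  bits 10101001000010100101111111101100 = 2836029420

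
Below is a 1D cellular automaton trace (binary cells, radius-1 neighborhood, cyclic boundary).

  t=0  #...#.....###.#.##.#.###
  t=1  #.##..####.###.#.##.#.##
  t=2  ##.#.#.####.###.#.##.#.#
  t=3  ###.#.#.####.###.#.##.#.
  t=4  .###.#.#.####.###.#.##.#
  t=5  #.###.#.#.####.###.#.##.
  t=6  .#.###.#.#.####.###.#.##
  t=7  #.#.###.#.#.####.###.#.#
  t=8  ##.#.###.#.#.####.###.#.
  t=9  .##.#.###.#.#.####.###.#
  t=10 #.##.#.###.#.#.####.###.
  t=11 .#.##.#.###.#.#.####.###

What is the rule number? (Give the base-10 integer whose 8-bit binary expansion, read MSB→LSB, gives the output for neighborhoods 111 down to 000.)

227

  ### -> #   bit 7 = 1  t=0,i=11
  ##. -> #   bit 6 = 1  t=0,i=0
  #.# -> #   bit 5 = 1  t=0,i=13
  #.. -> .   bit 4 = 0  t=0,i=1
  .## -> .   bit 3 = 0  t=0,i=10
  .#. -> .   bit 2 = 0  t=0,i=4
  ..# -> #   bit 1 = 1  t=0,i=3
  ... -> #   bit 0 = 1  t=0,i=2
  bits 11100011 = 227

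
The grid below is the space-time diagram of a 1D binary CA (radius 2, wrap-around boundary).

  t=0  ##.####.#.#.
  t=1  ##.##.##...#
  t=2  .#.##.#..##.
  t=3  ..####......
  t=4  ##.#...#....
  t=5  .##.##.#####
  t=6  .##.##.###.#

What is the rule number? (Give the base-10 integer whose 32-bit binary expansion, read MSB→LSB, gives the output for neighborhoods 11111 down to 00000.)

2764286234

  ##### -> #   bit 31 = 1  t=5,i=9
  ####. -> .   bit 30 = 0  t=0,i=5
  ###.# -> #   bit 29 = 1  t=0,i=6
  ###.. -> .   bit 28 = 0  t=3,i=5
  ##.## -> .   bit 27 = 0  t=0,i=2
  ##.#. -> #   bit 26 = 1  t=0,i=7
  ##..# -> .   bit 25 = 0  t=2,i=11
  ##... -> .   bit 24 = 0  t=1,i=8
  #.### -> #   bit 23 = 1  t=0,i=3
  #.##. -> #   bit 22 = 1  t=0,i=0
  #.#.# -> .   bit 21 = 0  t=0,i=8
  #.#.. -> .   bit 20 = 0  t=2,i=6
  #..## -> .   bit 19 = 0  t=2,i=8
  #..#. -> .   bit 18 = 0  t=2,i=0
  #...# -> #   bit 17 = 1  t=1,i=9
  #.... -> #   bit 16 = 1  t=3,i=7
  .#### -> #   bit 15 = 1  t=0,i=4
  .###. -> .   bit 14 = 0  t=1,i=0
  .##.# -> #   bit 13 = 1  t=0,i=1
  .##.. -> .   bit 12 = 0  t=1,i=7
  .#.## -> #   bit 11 = 1  t=0,i=11
  .#.#. -> .   bit 10 = 0  t=0,i=9
  .#..# -> .   bit 9 = 0  t=2,i=7
  .#... -> #   bit 8 = 1  t=4,i=4
  ..### -> .   bit 7 = 0  t=1,i=11
  ..##. -> .   bit 6 = 0  t=2,i=9
  ..#.# -> .   bit 5 = 0  t=2,i=1
  ..#.. -> #   bit 4 = 1  t=4,i=7
  ...## -> #   bit 3 = 1  t=1,i=10
  ...#. -> .   bit 2 = 0  t=4,i=6
  ....# -> #   bit 1 = 1  t=3,i=0
  ..... -> .   bit 0 = 0  t=3,i=8
  bits 10100100110000111010100100011010 = 2764286234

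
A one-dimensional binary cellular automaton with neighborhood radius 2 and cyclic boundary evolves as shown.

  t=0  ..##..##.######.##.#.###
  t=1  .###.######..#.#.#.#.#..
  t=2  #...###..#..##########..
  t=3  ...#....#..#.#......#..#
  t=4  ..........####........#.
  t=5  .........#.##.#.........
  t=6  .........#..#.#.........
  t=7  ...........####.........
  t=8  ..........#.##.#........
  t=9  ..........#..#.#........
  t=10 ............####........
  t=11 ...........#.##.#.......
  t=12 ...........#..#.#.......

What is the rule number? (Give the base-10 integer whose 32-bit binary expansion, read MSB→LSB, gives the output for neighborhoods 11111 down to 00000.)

1237103720

  #####|.  b31=0 t=0,i=11
  ####.|#  b30=1 t=0,i=13
  ###.#|.  b29=0 t=0,i=14
  ###..|.  b28=0 t=0,i=23
  ##.##|#  b27=1 t=0,i=8
  ##.#.|.  b26=0 t=0,i=18
  ##..#|.  b25=0 t=0,i=0
  ##...|#  b24=1 t=4,i=14
  #.###|#  b23=1 t=0,i=9
  #.##.|.  b22=0 t=0,i=16
  #.#.#|#  b21=1 t=0,i=19
  #.#..|#  b20=1 t=1,i=21
  #..##|#  b19=1 t=0,i=1
  #..#.|#  b18=1 t=1,i=12
  #...#|.  b17=0 t=1,i=23
  #....|.  b16=0 t=3,i=5
  .####|#  b15=1 t=0,i=10
  .###.|.  b14=0 t=0,i=22
  .##.#|#  b13=1 t=0,i=7
  .##..|#  b12=1 t=0,i=3
  .#.##|.  b11=0 t=0,i=20
  .#.#.|#  b10=1 t=1,i=14
  .#..#|.  b9=0 t=2,i=10
  .#...|.  b8=0 t=1,i=22
  ..###|.  b7=0 t=1,i=1
  ..##.|#  b6=1 t=0,i=2
  ..#.#|#  b5=1 t=1,i=13
  ..#..|.  b4=0 t=2,i=0
  ...##|#  b3=1 t=1,i=0
  ...#.|.  b2=0 t=3,i=2
  ....#|.  b1=0 t=3,i=6
  .....|.  b0=0 t=3,i=16
  bits 01001001101111001011010001101000 = 1237103720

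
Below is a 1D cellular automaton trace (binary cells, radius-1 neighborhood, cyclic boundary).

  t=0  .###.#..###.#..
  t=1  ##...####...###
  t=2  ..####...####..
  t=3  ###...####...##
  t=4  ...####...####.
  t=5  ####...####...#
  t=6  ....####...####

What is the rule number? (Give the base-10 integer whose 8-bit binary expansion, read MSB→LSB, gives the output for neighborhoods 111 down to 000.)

31

  ### -> .   bit 7 = 0  t=0,i=2
  ##. -> .   bit 6 = 0  t=0,i=3
  #.# -> .   bit 5 = 0  t=0,i=4
  #.. -> #   bit 4 = 1  t=0,i=6
  .## -> #   bit 3 = 1  t=0,i=1
  .#. -> #   bit 2 = 1  t=0,i=5
  ..# -> #   bit 1 = 1  t=0,i=0
  ... -> #   bit 0 = 1  t=0,i=14
  bits 00011111 = 31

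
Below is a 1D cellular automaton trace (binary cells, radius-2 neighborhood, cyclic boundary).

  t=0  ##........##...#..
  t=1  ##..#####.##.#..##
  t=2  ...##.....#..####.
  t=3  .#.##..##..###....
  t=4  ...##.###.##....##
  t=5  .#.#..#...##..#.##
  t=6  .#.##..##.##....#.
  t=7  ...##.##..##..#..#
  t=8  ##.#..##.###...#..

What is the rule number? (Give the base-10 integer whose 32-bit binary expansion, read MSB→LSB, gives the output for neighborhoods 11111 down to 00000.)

16389059

  ##### -> .   bit 31 = 0  t=1,i=6
  ####. -> .   bit 30 = 0  t=1,i=0
  ###.# -> .   bit 29 = 0  t=1,i=8
  ###.. -> .   bit 28 = 0  t=1,i=1
  ##.## -> .   bit 27 = 0  t=1,i=9
  ##.#. -> .   bit 26 = 0  t=1,i=12
  ##..# -> .   bit 25 = 0  t=1,i=2
  ##... -> .   bit 24 = 0  t=0,i=2
  #.### -> #   bit 23 = 1  t=4,i=6
  #.##. -> #   bit 22 = 1  t=1,i=10
  #.#.# -> #   bit 21 = 1  t=5,i=1
  #.#.. -> #   bit 20 = 1  t=1,i=13
  #..## -> #   bit 19 = 1  t=0,i=17
  #..#. -> .   bit 18 = 0  t=5,i=5
  #...# -> #   bit 17 = 1  t=0,i=13
  #.... -> .   bit 16 = 0  t=0,i=3
  .#### -> .   bit 15 = 0  t=1,i=5
  .###. -> .   bit 14 = 0  t=3,i=12
  .##.# -> .   bit 13 = 0  t=1,i=11
  .##.. -> #   bit 12 = 1  t=0,i=1
  .#.## -> .   bit 11 = 0  t=3,i=2
  .#.#. -> .   bit 10 = 0  t=5,i=2
  .#..# -> #   bit 9 = 1  t=0,i=16
  .#... -> #   bit 8 = 1  t=5,i=7
  ..### -> #   bit 7 = 1  t=1,i=4
  ..##. -> #   bit 6 = 1  t=0,i=0
  ..#.# -> .   bit 5 = 0  t=3,i=1
  ..#.. -> .   bit 4 = 0  t=0,i=15
  ...## -> .   bit 3 = 0  t=0,i=9
  ...#. -> .   bit 2 = 0  t=0,i=14
  ....# -> #   bit 1 = 1  t=0,i=8
  ..... -> #   bit 0 = 1  t=0,i=4
  bits 00000000111110100001001111000011 = 16389059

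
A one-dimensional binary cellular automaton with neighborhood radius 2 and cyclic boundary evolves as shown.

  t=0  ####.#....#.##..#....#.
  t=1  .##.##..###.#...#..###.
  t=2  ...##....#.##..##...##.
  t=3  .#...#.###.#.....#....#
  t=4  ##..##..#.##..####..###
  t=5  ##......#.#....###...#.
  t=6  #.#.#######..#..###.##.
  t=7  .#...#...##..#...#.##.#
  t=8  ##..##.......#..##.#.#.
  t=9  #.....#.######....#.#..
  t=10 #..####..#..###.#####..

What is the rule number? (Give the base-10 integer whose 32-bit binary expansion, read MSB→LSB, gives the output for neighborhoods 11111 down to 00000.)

  [31] ##### => .  t=4,i=22
  [30] ####. => #  t=0,i=2
  [29] ###.# => .  t=0,i=3
  [28] ###.. => #  t=1,i=21
  [27] ##.## => #  t=1,i=3
  [26] ##.#. => #  t=0,i=4
  [25] ##..# => .  t=0,i=14
  [24] ##... => #  t=2,i=5
  [23] #.### => .  t=0,i=0
  [22] #.##. => #  t=0,i=12
  [21] #.#.# => .  t=6,i=0
  [20] #.#.. => #  t=0,i=5
  [19] #..## => .  t=1,i=0
  [18] #..#. => .  t=0,i=15
  [17] #...# => .  t=1,i=14
  [16] #.... => .  t=0,i=7
  [15] .#### => #  t=0,i=1
  [14] .###. => #  t=1,i=9
  [13] .##.# => .  t=1,i=2
  [12] .##.. => .  t=0,i=13
  [11] .#.## => .  t=0,i=11
  [10] .#.#. => #  t=3,i=0
  [9] .#..# => .  t=1,i=17
  [8] .#... => .  t=0,i=6
  [7] ..### => .  t=1,i=8
  [6] ..##. => .  t=1,i=1
  [5] ..#.# => #  t=0,i=10
  [4] ..#.. => #  t=0,i=16
  [3] ...## => .  t=2,i=2
  [2] ...#. => #  t=0,i=9
  [1] ....# => #  t=0,i=8
  [0] ..... => #  t=3,i=14
  bits 01011101010100001100010000110111 = 1565574199

1565574199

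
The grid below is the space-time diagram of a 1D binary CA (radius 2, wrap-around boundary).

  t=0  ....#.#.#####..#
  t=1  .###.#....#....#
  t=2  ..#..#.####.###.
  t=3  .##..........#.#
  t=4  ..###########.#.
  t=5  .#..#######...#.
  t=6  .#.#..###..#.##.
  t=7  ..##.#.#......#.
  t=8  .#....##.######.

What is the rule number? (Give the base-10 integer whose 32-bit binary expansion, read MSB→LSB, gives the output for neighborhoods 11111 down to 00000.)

2165920799

  nb #####: next=#  (t=0,i=10, bit31=1)
  nb ####.: next=.  (t=0,i=11, bit30=0)
  nb ###.#: next=.  (t=1,i=3, bit29=0)
  nb ###..: next=.  (t=0,i=12, bit28=0)
  nb ##.##: next=.  (t=2,i=11, bit27=0)
  nb ##.#.: next=.  (t=1,i=4, bit26=0)
  nb ##..#: next=.  (t=0,i=13, bit25=0)
  nb ##...: next=#  (t=2,i=15, bit24=1)
  nb #.###: next=.  (t=0,i=8, bit23=0)
  nb #.##.: next=.  (t=3,i=1, bit22=0)
  nb #.#.#: next=.  (t=0,i=6, bit21=0)
  nb #.#..: next=#  (t=1,i=5, bit20=1)
  nb #..##: next=#  (t=5,i=3, bit19=1)
  nb #..#.: next=.  (t=0,i=14, bit18=0)
  nb #...#: next=.  (t=2,i=0, bit17=0)
  nb #....: next=#  (t=0,i=1, bit16=1)
  nb .####: next=.  (t=0,i=9, bit15=0)
  nb .###.: next=#  (t=1,i=2, bit14=1)
  nb .##.#: next=.  (t=7,i=3, bit13=0)
  nb .##..: next=#  (t=3,i=2, bit12=1)
  nb .#.##: next=.  (t=0,i=7, bit11=0)
  nb .#.#.: next=#  (t=0,i=5, bit10=1)
  nb .#..#: next=.  (t=2,i=3, bit9=0)
  nb .#...: next=.  (t=0,i=0, bit8=0)
  nb ..###: next=.  (t=4,i=2, bit7=0)
  nb ..##.: next=.  (t=7,i=2, bit6=0)
  nb ..#.#: next=.  (t=0,i=4, bit5=0)
  nb ..#..: next=#  (t=0,i=15, bit4=1)
  nb ...##: next=#  (t=4,i=1, bit3=1)
  nb ...#.: next=#  (t=0,i=3, bit2=1)
  nb ....#: next=#  (t=0,i=2, bit1=1)
  nb .....: next=#  (t=3,i=5, bit0=1)
  bits 10000001000110010101010000011111 = 2165920799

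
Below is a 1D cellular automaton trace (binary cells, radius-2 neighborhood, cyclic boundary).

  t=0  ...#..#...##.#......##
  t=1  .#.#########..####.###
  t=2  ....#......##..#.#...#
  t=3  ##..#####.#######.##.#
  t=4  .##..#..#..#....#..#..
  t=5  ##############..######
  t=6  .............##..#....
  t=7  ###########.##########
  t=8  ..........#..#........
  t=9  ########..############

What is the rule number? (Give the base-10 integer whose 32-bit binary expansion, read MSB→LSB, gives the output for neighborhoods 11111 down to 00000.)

839366521

  #####|.  b31=0 t=1,i=5
  ####.|.  b30=0 t=1,i=10
  ###.#|#  b29=1 t=1,i=17
  ###..|#  b28=1 t=1,i=11
  ##.##|.  b27=0 t=1,i=18
  ##.#.|.  b26=0 t=0,i=12
  ##..#|#  b25=1 t=1,i=12
  ##...|.  b24=0 t=0,i=0
  #.###|.  b23=0 t=1,i=3
  #.##.|.  b22=0 t=3,i=18
  #.#.#|.  b21=0 t=1,i=1
  #.#..|.  b20=0 t=0,i=13
  #..##|.  b19=0 t=1,i=13
  #..#.|#  b18=1 t=0,i=5
  #...#|#  b17=1 t=0,i=1
  #....|#  b16=1 t=0,i=15
  .####|#  b15=1 t=1,i=4
  .###.|.  b14=0 t=1,i=20
  .##.#|#  b13=1 t=0,i=11
  .##..|#  b12=1 t=0,i=21
  .#.##|.  b11=0 t=1,i=2
  .#.#.|#  b10=1 t=2,i=16
  .#..#|#  b9=1 t=0,i=4
  .#...|#  b8=1 t=0,i=7
  ..###|.  b7=0 t=1,i=14
  ..##.|#  b6=1 t=0,i=10
  ..#.#|#  b5=1 t=2,i=15
  ..#..|#  b4=1 t=0,i=3
  ...##|#  b3=1 t=0,i=9
  ...#.|.  b2=0 t=0,i=2
  ....#|.  b1=0 t=0,i=18
  .....|#  b0=1 t=0,i=16
  bits 00110010000001111011011101111001 = 839366521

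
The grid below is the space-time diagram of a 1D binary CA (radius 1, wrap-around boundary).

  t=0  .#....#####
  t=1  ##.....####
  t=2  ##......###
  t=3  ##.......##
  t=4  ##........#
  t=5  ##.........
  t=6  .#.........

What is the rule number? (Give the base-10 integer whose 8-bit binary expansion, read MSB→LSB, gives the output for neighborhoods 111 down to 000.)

228

  nb ###: next=#  (t=0,i=7, bit7=1)
  nb ##.: next=#  (t=0,i=10, bit6=1)
  nb #.#: next=#  (t=0,i=0, bit5=1)
  nb #..: next=.  (t=0,i=2, bit4=0)
  nb .##: next=.  (t=0,i=6, bit3=0)
  nb .#.: next=#  (t=0,i=1, bit2=1)
  nb ..#: next=.  (t=0,i=5, bit1=0)
  nb ...: next=.  (t=0,i=3, bit0=0)
  bits 11100100 = 228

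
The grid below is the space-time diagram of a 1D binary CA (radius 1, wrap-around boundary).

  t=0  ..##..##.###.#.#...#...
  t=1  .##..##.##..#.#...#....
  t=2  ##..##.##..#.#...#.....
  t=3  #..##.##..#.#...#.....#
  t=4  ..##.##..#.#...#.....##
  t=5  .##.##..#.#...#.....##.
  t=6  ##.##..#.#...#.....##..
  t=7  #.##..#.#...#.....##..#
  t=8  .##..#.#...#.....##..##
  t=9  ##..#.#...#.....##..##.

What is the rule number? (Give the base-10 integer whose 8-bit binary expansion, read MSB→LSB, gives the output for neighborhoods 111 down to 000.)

  [7] ### => .  t=0,i=10
  [6] ##. => .  t=0,i=3
  [5] #.# => #  t=0,i=8
  [4] #.. => .  t=0,i=4
  [3] .## => #  t=0,i=2
  [2] .#. => .  t=0,i=13
  [1] ..# => #  t=0,i=1
  [0] ... => .  t=0,i=0
  bits 00101010 = 42

42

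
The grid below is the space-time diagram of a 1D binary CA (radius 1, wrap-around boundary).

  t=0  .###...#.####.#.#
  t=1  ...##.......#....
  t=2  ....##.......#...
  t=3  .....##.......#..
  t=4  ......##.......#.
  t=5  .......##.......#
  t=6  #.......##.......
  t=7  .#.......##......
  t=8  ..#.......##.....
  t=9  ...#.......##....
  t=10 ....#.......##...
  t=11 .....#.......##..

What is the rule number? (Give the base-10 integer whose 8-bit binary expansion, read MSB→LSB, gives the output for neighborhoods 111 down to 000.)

  ###|.  b7=0 t=0,i=2
  ##.|#  b6=1 t=0,i=3
  #.#|.  b5=0 t=0,i=0
  #..|#  b4=1 t=0,i=4
  .##|.  b3=0 t=0,i=1
  .#.|.  b2=0 t=0,i=7
  ..#|.  b1=0 t=0,i=6
  ...|.  b0=0 t=0,i=5
  bits 01010000 = 80

80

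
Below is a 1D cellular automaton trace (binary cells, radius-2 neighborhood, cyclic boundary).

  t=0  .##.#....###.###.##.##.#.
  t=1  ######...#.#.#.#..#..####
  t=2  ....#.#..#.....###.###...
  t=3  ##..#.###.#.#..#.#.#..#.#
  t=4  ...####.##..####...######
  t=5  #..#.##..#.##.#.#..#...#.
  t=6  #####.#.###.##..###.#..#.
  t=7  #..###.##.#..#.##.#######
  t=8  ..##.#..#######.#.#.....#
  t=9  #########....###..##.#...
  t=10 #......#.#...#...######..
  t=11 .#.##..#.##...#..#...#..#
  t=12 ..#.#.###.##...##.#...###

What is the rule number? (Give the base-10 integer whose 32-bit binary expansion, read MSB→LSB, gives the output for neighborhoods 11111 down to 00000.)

1704737761

  nb #####: next=.  (t=1,i=0, bit31=0)
  nb ####.: next=#  (t=1,i=4, bit30=1)
  nb ###.#: next=#  (t=0,i=11, bit29=1)
  nb ###..: next=.  (t=1,i=5, bit28=0)
  nb ##.##: next=.  (t=0,i=12, bit27=0)
  nb ##.#.: next=#  (t=0,i=3, bit26=1)
  nb ##..#: next=.  (t=3,i=2, bit25=0)
  nb ##...: next=#  (t=1,i=6, bit24=1)
  nb #.###: next=#  (t=0,i=13, bit23=1)
  nb #.##.: next=.  (t=0,i=17, bit22=0)
  nb #.#.#: next=.  (t=1,i=11, bit21=0)
  nb #.#..: next=#  (t=0,i=4, bit20=1)
  nb #..##: next=#  (t=0,i=0, bit19=1)
  nb #..#.: next=#  (t=1,i=17, bit18=1)
  nb #...#: next=.  (t=1,i=7, bit17=0)
  nb #....: next=.  (t=0,i=6, bit16=0)
  nb .####: next=.  (t=1,i=22, bit15=0)
  nb .###.: next=.  (t=0,i=10, bit14=0)
  nb .##.#: next=#  (t=0,i=2, bit13=1)
  nb .##..: next=#  (t=4,i=9, bit12=1)
  nb .#.##: next=#  (t=3,i=5, bit11=1)
  nb .#.#.: next=.  (t=1,i=10, bit10=0)
  nb .#..#: next=#  (t=0,i=24, bit9=1)
  nb .#...: next=#  (t=0,i=5, bit8=1)
  nb ..###: next=#  (t=0,i=9, bit7=1)
  nb ..##.: next=#  (t=0,i=1, bit6=1)
  nb ..#.#: next=#  (t=1,i=9, bit5=1)
  nb ..#..: next=.  (t=1,i=18, bit4=0)
  nb ...##: next=.  (t=0,i=8, bit3=0)
  nb ...#.: next=.  (t=1,i=8, bit2=0)
  nb ....#: next=.  (t=0,i=7, bit1=0)
  nb .....: next=#  (t=2,i=0, bit0=1)
  bits 01100101100111000011101111100001 = 1704737761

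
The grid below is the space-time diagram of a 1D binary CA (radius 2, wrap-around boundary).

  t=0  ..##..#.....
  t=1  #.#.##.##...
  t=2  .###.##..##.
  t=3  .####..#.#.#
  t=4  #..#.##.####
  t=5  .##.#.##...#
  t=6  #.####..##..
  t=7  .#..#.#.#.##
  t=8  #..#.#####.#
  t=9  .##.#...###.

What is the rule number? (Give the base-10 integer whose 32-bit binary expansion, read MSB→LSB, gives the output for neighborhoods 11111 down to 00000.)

1864854978

  nb #####: next=.  (t=4,i=10, bit31=0)
  nb ####.: next=#  (t=3,i=3, bit30=1)
  nb ###.#: next=#  (t=2,i=3, bit29=1)
  nb ###..: next=.  (t=3,i=4, bit28=0)
  nb ##.##: next=#  (t=1,i=6, bit27=1)
  nb ##.#.: next=#  (t=5,i=3, bit26=1)
  nb ##..#: next=#  (t=0,i=4, bit25=1)
  nb ##...: next=#  (t=1,i=9, bit24=1)
  nb #.###: next=.  (t=3,i=1, bit23=0)
  nb #.##.: next=.  (t=1,i=4, bit22=0)
  nb #.#.#: next=#  (t=1,i=2, bit21=1)
  nb #.#..: next=.  (t=7,i=1, bit20=0)
  nb #..##: next=.  (t=2,i=0, bit19=0)
  nb #..#.: next=#  (t=0,i=5, bit18=1)
  nb #...#: next=#  (t=1,i=10, bit17=1)
  nb #....: next=#  (t=0,i=8, bit16=1)
  nb .####: next=.  (t=3,i=2, bit15=0)
  nb .###.: next=#  (t=2,i=2, bit14=1)
  nb .##.#: next=#  (t=1,i=5, bit13=1)
  nb .##..: next=.  (t=0,i=3, bit12=0)
  nb .#.##: next=#  (t=1,i=3, bit11=1)
  nb .#.#.: next=#  (t=1,i=1, bit10=1)
  nb .#..#: next=.  (t=7,i=2, bit9=0)
  nb .#...: next=#  (t=0,i=7, bit8=1)
  nb ..###: next=#  (t=2,i=1, bit7=1)
  nb ..##.: next=#  (t=0,i=2, bit6=1)
  nb ..#.#: next=.  (t=1,i=0, bit5=0)
  nb ..#..: next=.  (t=0,i=6, bit4=0)
  nb ...##: next=.  (t=0,i=1, bit3=0)
  nb ...#.: next=.  (t=1,i=11, bit2=0)
  nb ....#: next=#  (t=0,i=0, bit1=1)
  nb .....: next=.  (t=0,i=9, bit0=0)
  bits 01101111001001110110110111000010 = 1864854978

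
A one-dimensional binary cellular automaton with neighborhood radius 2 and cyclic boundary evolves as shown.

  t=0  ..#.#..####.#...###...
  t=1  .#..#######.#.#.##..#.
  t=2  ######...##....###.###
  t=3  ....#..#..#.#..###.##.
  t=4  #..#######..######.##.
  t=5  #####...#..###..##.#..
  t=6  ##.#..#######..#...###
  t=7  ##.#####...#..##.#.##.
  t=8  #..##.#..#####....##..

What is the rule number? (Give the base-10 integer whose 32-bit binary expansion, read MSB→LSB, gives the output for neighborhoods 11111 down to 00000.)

  #####|.  b31=0 t=1,i=6
  ####.|#  b30=1 t=0,i=9
  ###.#|#  b29=1 t=0,i=10
  ###..|.  b28=0 t=0,i=18
  ##.##|.  b27=0 t=2,i=18
  ##.#.|.  b26=0 t=0,i=11
  ##..#|.  b25=0 t=1,i=18
  ##...|.  b24=0 t=0,i=19
  #.###|#  b23=1 t=2,i=19
  #.##.|#  b22=1 t=1,i=16
  #.#.#|.  b21=0 t=1,i=12
  #.#..|#  b20=1 t=0,i=4
  #..##|#  b19=1 t=0,i=6
  #..#.|#  b18=1 t=1,i=0
  #...#|#  b17=1 t=0,i=14
  #....|#  b16=1 t=0,i=20
  .####|#  b15=1 t=0,i=8
  .###.|#  b14=1 t=0,i=17
  .##.#|.  b13=0 t=4,i=20
  .##..|#  b12=1 t=1,i=17
  .#.##|#  b11=1 t=1,i=15
  .#.#.|.  b10=0 t=0,i=3
  .#..#|#  b9=1 t=0,i=5
  .#...|.  b8=0 t=0,i=13
  ..###|#  b7=1 t=0,i=7
  ..##.|.  b6=0 t=2,i=9
  ..#.#|.  b5=0 t=0,i=2
  ..#..|#  b4=1 t=1,i=1
  ...##|.  b3=0 t=0,i=15
  ...#.|#  b2=1 t=0,i=1
  ....#|.  b1=0 t=0,i=0
  .....|.  b0=0 t=0,i=21
  bits 01100000110111111101101010010100 = 1625283220

1625283220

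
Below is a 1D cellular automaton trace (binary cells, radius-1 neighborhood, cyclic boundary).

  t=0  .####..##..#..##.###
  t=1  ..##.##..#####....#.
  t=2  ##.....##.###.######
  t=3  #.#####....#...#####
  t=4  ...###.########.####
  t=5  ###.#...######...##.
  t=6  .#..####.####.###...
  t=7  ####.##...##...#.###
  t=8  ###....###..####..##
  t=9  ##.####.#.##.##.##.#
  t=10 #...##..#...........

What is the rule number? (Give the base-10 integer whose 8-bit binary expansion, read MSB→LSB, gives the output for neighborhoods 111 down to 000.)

  ### -> #   bit 7 = 1  t=0,i=2
  ##. -> .   bit 6 = 0  t=0,i=4
  #.# -> .   bit 5 = 0  t=0,i=0
  #.. -> #   bit 4 = 1  t=0,i=5
  .## -> .   bit 3 = 0  t=0,i=1
  .#. -> #   bit 2 = 1  t=0,i=11
  ..# -> #   bit 1 = 1  t=0,i=6
  ... -> #   bit 0 = 1  t=1,i=0
  bits 10010111 = 151

151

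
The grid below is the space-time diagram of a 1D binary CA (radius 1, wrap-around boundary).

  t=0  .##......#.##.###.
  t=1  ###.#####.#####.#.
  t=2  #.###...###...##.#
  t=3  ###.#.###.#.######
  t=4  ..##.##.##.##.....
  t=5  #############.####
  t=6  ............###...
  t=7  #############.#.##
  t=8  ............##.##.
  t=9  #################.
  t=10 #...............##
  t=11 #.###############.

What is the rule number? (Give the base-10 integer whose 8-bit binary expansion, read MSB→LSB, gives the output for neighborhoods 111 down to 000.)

  ###|.  b7=0 t=0,i=15
  ##.|#  b6=1 t=0,i=2
  #.#|#  b5=1 t=0,i=10
  #..|.  b4=0 t=0,i=3
  .##|#  b3=1 t=0,i=1
  .#.|.  b2=0 t=0,i=9
  ..#|#  b1=1 t=0,i=0
  ...|#  b0=1 t=0,i=4
  bits 01101011 = 107

107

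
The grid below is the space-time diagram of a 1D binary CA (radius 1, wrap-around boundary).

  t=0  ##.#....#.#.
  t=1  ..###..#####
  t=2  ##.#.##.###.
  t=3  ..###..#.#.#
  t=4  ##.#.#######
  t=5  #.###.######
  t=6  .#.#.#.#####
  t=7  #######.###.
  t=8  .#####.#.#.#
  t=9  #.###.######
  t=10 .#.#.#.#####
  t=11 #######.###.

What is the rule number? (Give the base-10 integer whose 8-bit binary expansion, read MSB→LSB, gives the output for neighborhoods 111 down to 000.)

182

  ###|#  b7=1 t=1,i=3
  ##.|.  b6=0 t=0,i=1
  #.#|#  b5=1 t=0,i=2
  #..|#  b4=1 t=0,i=4
  .##|.  b3=0 t=0,i=0
  .#.|#  b2=1 t=0,i=3
  ..#|#  b1=1 t=0,i=7
  ...|.  b0=0 t=0,i=5
  bits 10110110 = 182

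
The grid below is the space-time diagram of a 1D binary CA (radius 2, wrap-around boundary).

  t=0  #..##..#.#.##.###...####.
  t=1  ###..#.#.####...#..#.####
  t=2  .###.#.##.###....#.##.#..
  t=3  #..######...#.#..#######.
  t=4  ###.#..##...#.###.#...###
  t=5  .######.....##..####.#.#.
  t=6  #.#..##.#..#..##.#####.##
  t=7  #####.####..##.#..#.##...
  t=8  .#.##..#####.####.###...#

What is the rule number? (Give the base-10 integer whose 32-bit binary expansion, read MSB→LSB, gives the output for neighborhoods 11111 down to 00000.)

  ##### -> .   bit 31 = 0  t=1,i=0
  ####. -> #   bit 30 = 1  t=0,i=22
  ###.# -> #   bit 29 = 1  t=0,i=23
  ###.. -> #   bit 28 = 1  t=0,i=16
  ##.## -> .   bit 27 = 0  t=0,i=13
  ##.#. -> #   bit 26 = 1  t=0,i=24
  ##..# -> #   bit 25 = 1  t=0,i=5
  ##... -> .   bit 24 = 0  t=0,i=17
  #.### -> .   bit 23 = 0  t=0,i=14
  #.##. -> #   bit 22 = 1  t=0,i=11
  #.#.# -> #   bit 21 = 1  t=0,i=9
  #.#.. -> #   bit 20 = 1  t=0,i=0
  #..## -> #   bit 19 = 1  t=0,i=2
  #..#. -> .   bit 18 = 0  t=0,i=6
  #...# -> .   bit 17 = 0  t=0,i=18
  #.... -> #   bit 16 = 1  t=2,i=14
  .#### -> #   bit 15 = 1  t=0,i=21
  .###. -> .   bit 14 = 0  t=0,i=15
  .##.# -> #   bit 13 = 1  t=0,i=12
  .##.. -> .   bit 12 = 0  t=0,i=4
  .#.## -> #   bit 11 = 1  t=0,i=10
  .#.#. -> .   bit 10 = 0  t=0,i=8
  .#..# -> #   bit 9 = 1  t=0,i=1
  .#... -> #   bit 8 = 1  t=2,i=23
  ..### -> .   bit 7 = 0  t=0,i=20
  ..##. -> .   bit 6 = 0  t=0,i=3
  ..#.# -> #   bit 5 = 1  t=0,i=7
  ..#.. -> .   bit 4 = 0  t=1,i=16
  ...## -> #   bit 3 = 1  t=0,i=19
  ...#. -> .   bit 2 = 0  t=1,i=15
  ....# -> .   bit 1 = 0  t=2,i=15
  ..... -> .   bit 0 = 0  t=5,i=9
  bits 01110110011110011010101100101000 = 1987685160

1987685160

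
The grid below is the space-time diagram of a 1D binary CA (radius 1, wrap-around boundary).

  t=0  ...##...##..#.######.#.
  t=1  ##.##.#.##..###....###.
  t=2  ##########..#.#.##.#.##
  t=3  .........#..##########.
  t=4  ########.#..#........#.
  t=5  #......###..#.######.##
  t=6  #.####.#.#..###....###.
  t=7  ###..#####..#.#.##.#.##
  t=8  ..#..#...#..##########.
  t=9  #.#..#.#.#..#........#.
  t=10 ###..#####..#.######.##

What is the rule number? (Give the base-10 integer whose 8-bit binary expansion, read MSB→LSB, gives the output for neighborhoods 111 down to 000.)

  [7] ### => .  t=0,i=15
  [6] ##. => #  t=0,i=4
  [5] #.# => #  t=0,i=13
  [4] #.. => .  t=0,i=5
  [3] .## => #  t=0,i=3
  [2] .#. => #  t=0,i=12
  [1] ..# => .  t=0,i=2
  [0] ... => #  t=0,i=0
  bits 01101101 = 109

109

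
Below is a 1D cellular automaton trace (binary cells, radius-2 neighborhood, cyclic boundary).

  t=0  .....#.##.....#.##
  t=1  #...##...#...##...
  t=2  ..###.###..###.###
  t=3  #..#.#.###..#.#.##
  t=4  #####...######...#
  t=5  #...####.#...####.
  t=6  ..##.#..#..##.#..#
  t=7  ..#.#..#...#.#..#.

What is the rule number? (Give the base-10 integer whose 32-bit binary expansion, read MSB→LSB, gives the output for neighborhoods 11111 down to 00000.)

  ##### -> .   bit 31 = 0  t=4,i=1
  ####. -> .   bit 30 = 0  t=4,i=3
  ###.# -> .   bit 29 = 0  t=2,i=4
  ###.. -> #   bit 28 = 1  t=2,i=8
  ##.## -> #   bit 27 = 1  t=2,i=5
  ##.#. -> #   bit 26 = 1  t=5,i=8
  ##..# -> #   bit 25 = 1  t=2,i=0
  ##... -> #   bit 24 = 1  t=0,i=0
  #.### -> .   bit 23 = 0  t=2,i=6
  #.##. -> .   bit 22 = 0  t=0,i=7
  #.#.# -> .   bit 21 = 0  t=3,i=5
  #.#.. -> .   bit 20 = 0  t=5,i=0
  #..## -> .   bit 19 = 0  t=2,i=1
  #..#. -> #   bit 18 = 1  t=3,i=2
  #...# -> #   bit 17 = 1  t=1,i=2
  #.... -> .   bit 16 = 0  t=0,i=1
  .#### -> #   bit 15 = 1  t=4,i=0
  .###. -> #   bit 14 = 1  t=2,i=3
  .##.# -> .   bit 13 = 0  t=6,i=3
  .##.. -> .   bit 12 = 0  t=0,i=8
  .#.## -> .   bit 11 = 0  t=0,i=6
  .#.#. -> #   bit 10 = 1  t=3,i=4
  .#..# -> .   bit 9 = 0  t=6,i=0
  .#... -> .   bit 8 = 0  t=1,i=1
  ..### -> .   bit 7 = 0  t=2,i=2
  ..##. -> #   bit 6 = 1  t=1,i=4
  ..#.# -> #   bit 5 = 1  t=0,i=5
  ..#.. -> .   bit 4 = 0  t=1,i=0
  ...## -> #   bit 3 = 1  t=1,i=3
  ...#. -> #   bit 2 = 1  t=0,i=4
  ....# -> .   bit 1 = 0  t=0,i=3
  ..... -> .   bit 0 = 0  t=0,i=2
  bits 00011111000001101100010001101100 = 520537196

520537196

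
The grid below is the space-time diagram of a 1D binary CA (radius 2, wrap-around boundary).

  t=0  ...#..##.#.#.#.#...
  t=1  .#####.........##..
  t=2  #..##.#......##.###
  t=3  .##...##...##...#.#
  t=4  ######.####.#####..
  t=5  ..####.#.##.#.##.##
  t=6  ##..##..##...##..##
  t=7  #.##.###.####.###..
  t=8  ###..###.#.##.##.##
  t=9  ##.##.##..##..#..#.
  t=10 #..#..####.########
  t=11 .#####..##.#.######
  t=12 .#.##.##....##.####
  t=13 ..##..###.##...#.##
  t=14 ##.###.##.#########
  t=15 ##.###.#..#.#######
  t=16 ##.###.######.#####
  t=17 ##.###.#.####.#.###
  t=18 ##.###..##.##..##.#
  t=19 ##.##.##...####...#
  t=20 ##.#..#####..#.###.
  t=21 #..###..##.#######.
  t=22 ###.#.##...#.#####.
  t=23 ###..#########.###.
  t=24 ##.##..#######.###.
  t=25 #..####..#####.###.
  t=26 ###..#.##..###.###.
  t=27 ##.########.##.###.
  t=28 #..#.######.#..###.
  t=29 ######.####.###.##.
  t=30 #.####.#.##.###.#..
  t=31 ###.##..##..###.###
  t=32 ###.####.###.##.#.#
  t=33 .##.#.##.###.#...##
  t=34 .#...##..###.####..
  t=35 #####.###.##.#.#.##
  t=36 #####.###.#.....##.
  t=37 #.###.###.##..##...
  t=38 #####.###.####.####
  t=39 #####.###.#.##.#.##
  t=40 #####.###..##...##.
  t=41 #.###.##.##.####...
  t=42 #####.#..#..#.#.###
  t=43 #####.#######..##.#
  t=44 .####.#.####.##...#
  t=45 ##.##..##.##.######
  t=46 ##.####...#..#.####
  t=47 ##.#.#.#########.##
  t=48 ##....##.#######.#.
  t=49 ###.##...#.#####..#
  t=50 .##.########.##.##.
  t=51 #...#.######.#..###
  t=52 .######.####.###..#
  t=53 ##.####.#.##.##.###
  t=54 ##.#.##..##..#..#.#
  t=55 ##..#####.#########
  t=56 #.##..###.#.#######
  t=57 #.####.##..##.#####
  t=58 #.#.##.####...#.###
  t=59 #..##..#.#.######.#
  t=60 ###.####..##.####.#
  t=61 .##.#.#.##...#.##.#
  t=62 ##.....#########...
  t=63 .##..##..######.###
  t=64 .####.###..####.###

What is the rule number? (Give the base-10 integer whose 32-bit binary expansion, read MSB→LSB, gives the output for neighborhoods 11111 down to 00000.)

  #####|#  b31=1 t=1,i=3
  ####.|#  b30=1 t=1,i=4
  ###.#|#  b29=1 t=4,i=5
  ###..|.  b28=0 t=1,i=5
  ##.##|.  b27=0 t=2,i=15
  ##.#.|.  b26=0 t=0,i=8
  ##..#|#  b25=1 t=2,i=1
  ##...|#  b24=1 t=1,i=6
  #.###|#  b23=1 t=2,i=16
  #.##.|#  b22=1 t=3,i=1
  #.#.#|.  b21=0 t=0,i=9
  #.#..|#  b20=1 t=0,i=15
  #..##|#  b19=1 t=0,i=5
  #..#.|#  b18=1 t=7,i=18
  #...#|#  b17=1 t=1,i=18
  #....|.  b16=0 t=0,i=17
  .####|.  b15=0 t=1,i=2
  .###.|#  b14=1 t=7,i=6
  .##.#|.  b13=0 t=0,i=7
  .##..|#  b12=1 t=1,i=16
  .#.##|#  b11=1 t=3,i=0
  .#.#.|.  b10=0 t=0,i=10
  .#..#|#  b9=1 t=0,i=4
  .#...|#  b8=1 t=0,i=16
  ..###|.  b7=0 t=1,i=1
  ..##.|.  b6=0 t=0,i=6
  ..#.#|#  b5=1 t=3,i=16
  ..#..|#  b4=1 t=0,i=3
  ...##|#  b3=1 t=1,i=0
  ...#.|#  b2=1 t=0,i=2
  ....#|#  b1=1 t=0,i=1
  .....|.  b0=0 t=0,i=0
  bits 11100011110111100101101100111110 = 3823000382

3823000382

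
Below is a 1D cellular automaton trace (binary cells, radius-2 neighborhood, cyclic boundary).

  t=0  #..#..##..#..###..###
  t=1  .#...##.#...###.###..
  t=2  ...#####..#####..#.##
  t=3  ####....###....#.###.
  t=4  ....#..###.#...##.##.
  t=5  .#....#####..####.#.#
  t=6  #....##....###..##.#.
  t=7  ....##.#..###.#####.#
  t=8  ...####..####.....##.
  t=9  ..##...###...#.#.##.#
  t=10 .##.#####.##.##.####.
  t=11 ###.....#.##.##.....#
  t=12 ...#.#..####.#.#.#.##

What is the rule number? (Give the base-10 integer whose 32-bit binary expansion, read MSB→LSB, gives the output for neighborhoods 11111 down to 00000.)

659188969

  ##### -> .   bit 31 = 0  t=2,i=5
  ####. -> .   bit 30 = 0  t=0,i=20
  ###.# -> #   bit 29 = 1  t=1,i=14
  ###.. -> .   bit 28 = 0  t=0,i=0
  ##.## -> .   bit 27 = 0  t=1,i=15
  ##.#. -> #   bit 26 = 1  t=1,i=7
  ##..# -> #   bit 25 = 1  t=0,i=1
  ##... -> #   bit 24 = 1  t=1,i=19
  #.### -> .   bit 23 = 0  t=1,i=16
  #.##. -> #   bit 22 = 1  t=2,i=19
  #.#.# -> .   bit 21 = 0  t=5,i=18
  #.#.. -> .   bit 20 = 0  t=1,i=8
  #..## -> #   bit 19 = 1  t=0,i=5
  #..#. -> .   bit 18 = 0  t=0,i=2
  #...# -> #   bit 17 = 1  t=1,i=3
  #.... -> .   bit 16 = 0  t=3,i=5
  .#### -> .   bit 15 = 0  t=0,i=19
  .###. -> #   bit 14 = 1  t=0,i=14
  .##.# -> #   bit 13 = 1  t=1,i=6
  .##.. -> .   bit 12 = 0  t=0,i=7
  .#.## -> #   bit 11 = 1  t=2,i=18
  .#.#. -> #   bit 10 = 1  t=5,i=0
  .#..# -> .   bit 9 = 0  t=0,i=4
  .#... -> .   bit 8 = 0  t=1,i=2
  ..### -> #   bit 7 = 1  t=0,i=13
  ..##. -> #   bit 6 = 1  t=0,i=6
  ..#.# -> #   bit 5 = 1  t=2,i=17
  ..#.. -> .   bit 4 = 0  t=0,i=3
  ...## -> #   bit 3 = 1  t=1,i=4
  ...#. -> .   bit 2 = 0  t=1,i=0
  ....# -> .   bit 1 = 0  t=3,i=6
  ..... -> #   bit 0 = 1  t=4,i=1
  bits 00100111010010100110110011101001 = 659188969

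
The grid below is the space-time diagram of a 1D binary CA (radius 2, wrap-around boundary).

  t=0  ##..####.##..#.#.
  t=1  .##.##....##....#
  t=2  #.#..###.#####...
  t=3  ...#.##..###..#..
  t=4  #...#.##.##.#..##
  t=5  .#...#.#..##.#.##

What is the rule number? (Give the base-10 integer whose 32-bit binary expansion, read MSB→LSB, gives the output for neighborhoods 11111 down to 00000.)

  ##### -> #   bit 31 = 1  t=2,i=11
  ####. -> .   bit 30 = 0  t=0,i=6
  ###.# -> .   bit 29 = 0  t=0,i=7
  ###.. -> .   bit 28 = 0  t=2,i=13
  ##.## -> .   bit 27 = 0  t=0,i=8
  ##.#. -> #   bit 26 = 1  t=4,i=11
  ##..# -> #   bit 25 = 1  t=0,i=2
  ##... -> #   bit 24 = 1  t=1,i=6
  #.### -> #   bit 23 = 1  t=2,i=9
  #.##. -> .   bit 22 = 0  t=0,i=0
  #.#.# -> .   bit 21 = 0  t=0,i=15
  #.#.. -> .   bit 20 = 0  t=2,i=2
  #..## -> .   bit 19 = 0  t=0,i=3
  #..#. -> .   bit 18 = 0  t=0,i=12
  #...# -> .   bit 17 = 0  t=2,i=15
  #.... -> #   bit 16 = 1  t=1,i=7
  .#### -> #   bit 15 = 1  t=0,i=5
  .###. -> #   bit 14 = 1  t=2,i=6
  .##.# -> #   bit 13 = 1  t=1,i=2
  .##.. -> #   bit 12 = 1  t=0,i=1
  .#.## -> #   bit 11 = 1  t=0,i=16
  .#.#. -> .   bit 10 = 0  t=0,i=14
  .#..# -> #   bit 9 = 1  t=2,i=3
  .#... -> #   bit 8 = 1  t=3,i=15
  ..### -> #   bit 7 = 1  t=0,i=4
  ..##. -> #   bit 6 = 1  t=1,i=10
  ..#.# -> .   bit 5 = 0  t=0,i=13
  ..#.. -> .   bit 4 = 0  t=3,i=14
  ...## -> #   bit 3 = 1  t=1,i=9
  ...#. -> .   bit 2 = 0  t=1,i=15
  ....# -> .   bit 1 = 0  t=1,i=8
  ..... -> #   bit 0 = 1  t=3,i=0
  bits 10000111100000011111101111001001 = 2273442761

2273442761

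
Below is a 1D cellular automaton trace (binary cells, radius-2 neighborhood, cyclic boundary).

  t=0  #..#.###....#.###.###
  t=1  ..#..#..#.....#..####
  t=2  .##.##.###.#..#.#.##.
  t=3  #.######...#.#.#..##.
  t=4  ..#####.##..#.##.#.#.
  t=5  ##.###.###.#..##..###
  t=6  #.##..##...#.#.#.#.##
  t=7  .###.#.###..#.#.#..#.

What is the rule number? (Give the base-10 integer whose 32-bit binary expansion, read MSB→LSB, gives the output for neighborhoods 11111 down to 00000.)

3386815769

  #####|#  b31=1 t=3,i=4
  ####.|#  b30=1 t=0,i=20
  ###.#|.  b29=0 t=0,i=16
  ###..|.  b28=0 t=0,i=0
  ##.##|#  b27=1 t=0,i=17
  ##.#.|.  b26=0 t=2,i=10
  ##..#|.  b25=0 t=0,i=1
  ##...|#  b24=1 t=0,i=8
  #.###|#  b23=1 t=0,i=5
  #.##.|#  b22=1 t=2,i=4
  #.#.#|.  b21=0 t=2,i=16
  #.#..|#  b20=1 t=2,i=11
  #..##|#  b19=1 t=1,i=16
  #..#.|#  b18=1 t=0,i=2
  #...#|#  b17=1 t=3,i=9
  #....|.  b16=0 t=0,i=9
  .####|#  b15=1 t=0,i=19
  .###.|.  b14=0 t=0,i=6
  .##.#|#  b13=1 t=2,i=2
  .##..|#  b12=1 t=2,i=19
  .#.##|.  b11=0 t=0,i=4
  .#.#.|#  b10=1 t=2,i=15
  .#..#|.  b9=0 t=1,i=3
  .#...|#  b8=1 t=1,i=9
  ..###|.  b7=0 t=1,i=17
  ..##.|.  b6=0 t=2,i=1
  ..#.#|.  b5=0 t=0,i=3
  ..#..|#  b4=1 t=1,i=2
  ...##|#  b3=1 t=4,i=1
  ...#.|.  b2=0 t=0,i=11
  ....#|.  b1=0 t=0,i=10
  .....|#  b0=1 t=1,i=11
  bits 11001001110111101011010100011001 = 3386815769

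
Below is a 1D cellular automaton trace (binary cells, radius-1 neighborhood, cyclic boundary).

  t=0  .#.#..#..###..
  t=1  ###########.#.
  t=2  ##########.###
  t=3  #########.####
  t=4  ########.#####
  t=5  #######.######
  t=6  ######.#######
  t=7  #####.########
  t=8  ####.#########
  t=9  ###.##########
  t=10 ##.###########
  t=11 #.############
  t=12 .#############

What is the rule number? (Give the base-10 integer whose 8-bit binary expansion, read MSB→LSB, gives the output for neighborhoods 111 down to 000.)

190

  ### -> #   bit 7 = 1  t=0,i=10
  ##. -> .   bit 6 = 0  t=0,i=11
  #.# -> #   bit 5 = 1  t=0,i=2
  #.. -> #   bit 4 = 1  t=0,i=4
  .## -> #   bit 3 = 1  t=0,i=9
  .#. -> #   bit 2 = 1  t=0,i=1
  ..# -> #   bit 1 = 1  t=0,i=0
  ... -> .   bit 0 = 0  t=0,i=13
  bits 10111110 = 190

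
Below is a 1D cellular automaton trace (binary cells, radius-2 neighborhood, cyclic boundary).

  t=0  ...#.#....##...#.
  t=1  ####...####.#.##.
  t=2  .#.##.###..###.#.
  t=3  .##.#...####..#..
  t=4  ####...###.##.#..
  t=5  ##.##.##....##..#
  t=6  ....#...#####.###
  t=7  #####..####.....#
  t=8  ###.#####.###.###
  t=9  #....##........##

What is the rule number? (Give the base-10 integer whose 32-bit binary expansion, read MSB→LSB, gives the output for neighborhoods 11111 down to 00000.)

  ##### -> #   bit 31 = 1  t=6,i=10
  ####. -> .   bit 30 = 0  t=1,i=2
  ###.# -> .   bit 29 = 0  t=1,i=10
  ###.. -> #   bit 28 = 1  t=1,i=3
  ##.## -> .   bit 27 = 0  t=1,i=16
  ##.#. -> #   bit 26 = 1  t=1,i=11
  ##..# -> #   bit 25 = 1  t=2,i=9
  ##... -> #   bit 24 = 1  t=0,i=12
  #.### -> .   bit 23 = 0  t=1,i=0
  #.##. -> .   bit 22 = 0  t=1,i=14
  #.#.# -> #   bit 21 = 1  t=1,i=12
  #.#.. -> .   bit 20 = 0  t=0,i=5
  #..## -> #   bit 19 = 1  t=2,i=10
  #..#. -> .   bit 18 = 0  t=2,i=0
  #...# -> .   bit 17 = 0  t=0,i=13
  #.... -> #   bit 16 = 1  t=0,i=0
  .#### -> #   bit 15 = 1  t=1,i=1
  .###. -> .   bit 14 = 0  t=2,i=7
  .##.# -> #   bit 13 = 1  t=1,i=15
  .##.. -> .   bit 12 = 0  t=0,i=11
  .#.## -> #   bit 11 = 1  t=1,i=13
  .#.#. -> .   bit 10 = 0  t=0,i=4
  .#..# -> .   bit 9 = 0  t=2,i=16
  .#... -> .   bit 8 = 0  t=0,i=6
  ..### -> #   bit 7 = 1  t=1,i=7
  ..##. -> #   bit 6 = 1  t=0,i=10
  ..#.# -> #   bit 5 = 1  t=0,i=3
  ..#.. -> #   bit 4 = 1  t=0,i=15
  ...## -> #   bit 3 = 1  t=0,i=9
  ...#. -> #   bit 2 = 1  t=0,i=2
  ....# -> #   bit 1 = 1  t=0,i=1
  ..... -> .   bit 0 = 0  t=7,i=13
  bits 10010111001010011010100011111110 = 2536089854

2536089854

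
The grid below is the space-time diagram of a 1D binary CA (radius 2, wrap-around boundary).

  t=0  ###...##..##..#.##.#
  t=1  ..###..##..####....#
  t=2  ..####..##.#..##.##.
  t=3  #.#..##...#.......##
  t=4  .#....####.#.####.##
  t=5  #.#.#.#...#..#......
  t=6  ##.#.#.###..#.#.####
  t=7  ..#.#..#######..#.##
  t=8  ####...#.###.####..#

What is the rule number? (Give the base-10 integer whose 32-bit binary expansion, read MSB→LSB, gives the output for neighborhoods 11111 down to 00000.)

  ##### -> #   bit 31 = 1  t=6,i=18
  ####. -> .   bit 30 = 0  t=0,i=1
  ###.# -> .   bit 29 = 0  t=3,i=0
  ###.. -> #   bit 28 = 1  t=0,i=2
  ##.## -> .   bit 27 = 0  t=0,i=18
  ##.#. -> #   bit 26 = 1  t=2,i=10
  ##..# -> #   bit 25 = 1  t=0,i=8
  ##... -> #   bit 24 = 1  t=0,i=3
  #.### -> #   bit 23 = 1  t=0,i=19
  #.##. -> .   bit 22 = 0  t=0,i=16
  #.#.# -> .   bit 21 = 0  t=4,i=11
  #.#.. -> .   bit 20 = 0  t=2,i=11
  #..## -> .   bit 19 = 0  t=0,i=9
  #..#. -> #   bit 18 = 1  t=0,i=13
  #...# -> #   bit 17 = 1  t=0,i=4
  #.... -> .   bit 16 = 0  t=1,i=16
  .#### -> .   bit 15 = 0  t=0,i=0
  .###. -> #   bit 14 = 1  t=1,i=3
  .##.# -> .   bit 13 = 0  t=0,i=17
  .##.. -> #   bit 12 = 1  t=0,i=7
  .#.## -> .   bit 11 = 0  t=0,i=15
  .#.#. -> #   bit 10 = 1  t=5,i=1
  .#..# -> .   bit 9 = 0  t=1,i=0
  .#... -> #   bit 8 = 1  t=3,i=11
  ..### -> #   bit 7 = 1  t=1,i=2
  ..##. -> .   bit 6 = 0  t=0,i=6
  ..#.# -> #   bit 5 = 1  t=0,i=14
  ..#.. -> .   bit 4 = 0  t=1,i=19
  ...## -> .   bit 3 = 0  t=0,i=5
  ...#. -> #   bit 2 = 1  t=1,i=18
  ....# -> #   bit 1 = 1  t=1,i=17
  ..... -> #   bit 0 = 1  t=3,i=13
  bits 10010111100001100101010110100111 = 2542163367

2542163367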